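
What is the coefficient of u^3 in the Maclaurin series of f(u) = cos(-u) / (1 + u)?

Take the Cauchy product of the two expansions.
[u^0] = 1;  [u^1] = -1;  [u^2] = 1/2;  [u^3] = -1/2.

-1/2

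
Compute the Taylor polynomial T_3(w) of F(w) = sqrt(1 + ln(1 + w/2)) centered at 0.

Let u equal the inner series; expand the outer function in u and truncate.
F(0) = 1
F′(0) = 1/4
F′′(0) = -3/16
F′′′(0) = 17/64

17*w^3/384 - 3*w^2/32 + w/4 + 1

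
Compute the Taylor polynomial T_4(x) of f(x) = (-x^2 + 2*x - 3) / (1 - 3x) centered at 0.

-198*x^4 - 66*x^3 - 22*x^2 - 7*x - 3

Shift and add copies of the series according to the polynomial's terms.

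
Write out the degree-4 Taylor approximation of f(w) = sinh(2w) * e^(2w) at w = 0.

Take the Cauchy product of the two expansions.
f(0) = 0
f′(0) = 2
f′′(0) = 8
f′′′(0) = 32
f^(4)(0) = 128
Dividing each by k! gives the coefficients c_0, ..., c_4.

16*w^4/3 + 16*w^3/3 + 4*w^2 + 2*w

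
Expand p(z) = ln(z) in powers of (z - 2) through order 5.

Differentiate repeatedly and evaluate at the center.
p(2) = ln(2)
p′(2) = 1/2
p′′(2) = -1/4
p′′′(2) = 1/4
p^(4)(2) = -3/8
p^(5)(2) = 3/4
The Taylor polynomial is Σ p^(k)(2)/k! · (z - 2)^k.

(z - 2)^5/160 - (z - 2)^4/64 + (z - 2)^3/24 - (z - 2)^2/8 + (z - 2)/2 + ln(2)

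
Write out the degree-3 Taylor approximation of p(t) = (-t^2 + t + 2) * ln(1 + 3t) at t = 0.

Distribute the polynomial across the series and collect like powers.
p(0) = 0
p′(0) = 6
p′′(0) = -12
p′′′(0) = 63

21*t^3/2 - 6*t^2 + 6*t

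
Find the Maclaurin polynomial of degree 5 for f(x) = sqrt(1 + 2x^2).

-x^4/2 + x^2 + 1

f(0) = 1
f′(0) = 0
f′′(0) = 2
f′′′(0) = 0
f^(4)(0) = -12
f^(5)(0) = 0
Then c_k = f^(k)(0)/k! gives each Taylor coefficient.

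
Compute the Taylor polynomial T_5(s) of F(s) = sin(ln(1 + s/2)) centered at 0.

Plug the Maclaurin series of the inner function into that of the outer and collect terms.
F(0) = 0
F′(0) = 1/2
F′′(0) = -1/4
F′′′(0) = 1/8
F^(4)(0) = 0
F^(5)(0) = -5/16

-s^5/384 + s^3/48 - s^2/8 + s/2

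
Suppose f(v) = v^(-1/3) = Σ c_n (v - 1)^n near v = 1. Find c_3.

[(v - 1)^0] = 1;  [(v - 1)^1] = -1/3;  [(v - 1)^2] = 2/9;  [(v - 1)^3] = -14/81.

-14/81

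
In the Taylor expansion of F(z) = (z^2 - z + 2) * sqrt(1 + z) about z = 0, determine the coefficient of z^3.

Distribute the polynomial across the series and collect like powers.
F(0) = 2
F′(0) = 0
F′′(0) = 1/2
F′′′(0) = 9/2
Dividing each by k! gives the coefficients c_0, ..., c_3.

3/4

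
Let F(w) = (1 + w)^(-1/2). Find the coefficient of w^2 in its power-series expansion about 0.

Use the known series and substitute for the argument.
F(0) = 1
F′(0) = -1/2
F′′(0) = 3/4
So c_2 = F′′(0)/2! = 3/8.

3/8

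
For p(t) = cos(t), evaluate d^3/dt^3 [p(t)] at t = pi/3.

sqrt(3)/2

From the series, [(t - pi/3)^3] p = sqrt(3)/12; multiply by 3! = 6 to get sqrt(3)/2.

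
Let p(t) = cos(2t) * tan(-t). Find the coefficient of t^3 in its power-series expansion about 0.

5/3

Multiply the two series term by term and collect like powers.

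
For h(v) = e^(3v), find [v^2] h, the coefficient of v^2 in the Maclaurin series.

h(0) = 1
h′(0) = 3
h′′(0) = 9
So c_2 = h′′(0)/2! = 9/2.

9/2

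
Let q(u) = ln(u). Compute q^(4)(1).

-6

Use the known series and substitute for the argument.
The coefficient of (u - 1)^4 in the expansion is -1/4, so q^(4)(1) = 4! * (-1/4) = -6.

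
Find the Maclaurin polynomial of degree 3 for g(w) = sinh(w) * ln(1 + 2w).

-2*w^3 + 2*w^2

Expand each factor separately, then convolve coefficients.
g(0) = 0
g′(0) = 0
g′′(0) = 4
g′′′(0) = -12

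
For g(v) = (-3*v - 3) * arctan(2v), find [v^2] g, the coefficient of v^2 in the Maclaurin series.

Distribute the polynomial across the series and collect like powers.
g(0) = 0
g′(0) = -6
g′′(0) = -12
So c_2 = g′′(0)/2! = -6.

-6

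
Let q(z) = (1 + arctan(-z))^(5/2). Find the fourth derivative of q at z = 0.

-495/16

Let u equal the inner series; expand the outer function in u and truncate.
The coefficient of z^4 in the expansion is -165/128, so q^(4)(0) = 4! * (-165/128) = -495/16.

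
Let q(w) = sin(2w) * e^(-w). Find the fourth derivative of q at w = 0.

24

Take the Cauchy product of the two expansions.
The coefficient of w^4 in the expansion is 1, so q^(4)(0) = 4! * (1) = 24.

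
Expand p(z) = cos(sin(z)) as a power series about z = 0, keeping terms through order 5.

Substitute the inner expansion into the outer series and collect powers.
[z^0] = 1;  [z^1] = 0;  [z^2] = -1/2;  [z^3] = 0;  [z^4] = 5/24;  [z^5] = 0.

5*z^4/24 - z^2/2 + 1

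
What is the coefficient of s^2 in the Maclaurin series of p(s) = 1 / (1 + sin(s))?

Expand as Σ (-1)^k u^k with u equal to the inner function's series.
p(0) = 1
p′(0) = -1
p′′(0) = 2
Then c_k = p^(k)(0)/k! gives each Taylor coefficient.

1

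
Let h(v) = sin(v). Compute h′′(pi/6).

The coefficient of (v - pi/6)^2 in the expansion is -1/4, so h′′(pi/6) = 2! * (-1/4) = -1/2.

-1/2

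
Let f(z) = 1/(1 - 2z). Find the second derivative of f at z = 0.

Differentiate repeatedly and evaluate at the center.
From the series, [z^2] f = 4; multiply by 2! = 2 to get 8.

8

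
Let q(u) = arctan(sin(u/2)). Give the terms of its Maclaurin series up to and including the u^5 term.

3*u^5/256 - u^3/16 + u/2

Plug the Maclaurin series of the inner function into that of the outer and collect terms.
q(0) = 0
q′(0) = 1/2
q′′(0) = 0
q′′′(0) = -3/8
q^(4)(0) = 0
q^(5)(0) = 45/32
The Taylor polynomial is Σ q^(k)(0)/k! · u^k.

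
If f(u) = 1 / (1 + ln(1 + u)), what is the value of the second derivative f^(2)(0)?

Expand as Σ (-1)^k u^k with u equal to the inner function's series.
The coefficient of u^2 in the expansion is 3/2, so f′′(0) = 2! * (3/2) = 3.

3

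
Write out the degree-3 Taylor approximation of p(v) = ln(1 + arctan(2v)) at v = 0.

-2*v^2 + 2*v

Compose series: expand the inner function first, then feed it into the outer expansion.
p(0) = 0
p′(0) = 2
p′′(0) = -4
p′′′(0) = 0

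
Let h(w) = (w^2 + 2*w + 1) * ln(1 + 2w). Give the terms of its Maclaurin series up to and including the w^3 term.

2*w^3/3 + 2*w^2 + 2*w

Shift and add copies of the series according to the polynomial's terms.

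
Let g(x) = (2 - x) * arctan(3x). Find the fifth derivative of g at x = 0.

11664

Shift and add copies of the series according to the polynomial's terms.
The coefficient of x^5 in the expansion is 486/5, so g^(5)(0) = 5! * (486/5) = 11664.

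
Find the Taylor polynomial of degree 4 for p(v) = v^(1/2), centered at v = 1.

-5*(v - 1)^4/128 + (v - 1)^3/16 - (v - 1)^2/8 + (v - 1)/2 + 1

Use the known series and substitute for the argument.
[(v - 1)^0] = 1;  [(v - 1)^1] = 1/2;  [(v - 1)^2] = -1/8;  [(v - 1)^3] = 1/16;  [(v - 1)^4] = -5/128.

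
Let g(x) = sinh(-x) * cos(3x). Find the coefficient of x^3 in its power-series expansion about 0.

Multiply the two series term by term and collect like powers.
So c_3 = g′′′(0)/3! = 13/3.

13/3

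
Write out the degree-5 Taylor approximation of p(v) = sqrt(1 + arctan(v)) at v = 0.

83*v^5/1280 + 17*v^4/384 - 5*v^3/48 - v^2/8 + v/2 + 1

Plug the Maclaurin series of the inner function into that of the outer and collect terms.
p(0) = 1
p′(0) = 1/2
p′′(0) = -1/4
p′′′(0) = -5/8
p^(4)(0) = 17/16
p^(5)(0) = 249/32
Then c_k = p^(k)(0)/k! gives each Taylor coefficient.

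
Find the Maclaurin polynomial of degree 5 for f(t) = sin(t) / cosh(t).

3*t^5/10 - 2*t^3/3 + t

Invert the denominator's series and multiply.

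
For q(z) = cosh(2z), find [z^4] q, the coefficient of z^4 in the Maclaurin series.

Differentiate repeatedly and evaluate at the center.

2/3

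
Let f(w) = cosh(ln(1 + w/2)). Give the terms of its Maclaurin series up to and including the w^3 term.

-w^3/16 + w^2/8 + 1

Plug the Maclaurin series of the inner function into that of the outer and collect terms.
[w^0] = 1;  [w^1] = 0;  [w^2] = 1/8;  [w^3] = -1/16.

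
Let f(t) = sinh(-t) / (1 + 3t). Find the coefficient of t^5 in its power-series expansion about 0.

-9901/120

Multiply the two series term by term and collect like powers.
So c_5 = f^(5)(0)/5! = -9901/120.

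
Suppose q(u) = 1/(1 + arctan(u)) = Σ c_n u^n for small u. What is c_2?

Let u equal the inner series; expand the outer function in u and truncate.
q(0) = 1
q′(0) = -1
q′′(0) = 2

1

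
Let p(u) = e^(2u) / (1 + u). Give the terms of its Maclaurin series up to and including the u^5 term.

-u^5/15 + u^4/3 + u^3/3 + u^2 + u + 1

Expand each factor separately, then convolve coefficients.
[u^0] = 1;  [u^1] = 1;  [u^2] = 1;  [u^3] = 1/3;  [u^4] = 1/3;  [u^5] = -1/15.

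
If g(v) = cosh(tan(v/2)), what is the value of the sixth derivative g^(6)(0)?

Substitute the inner expansion into the outer series and collect powers.
From the series, [v^6] g = 59/15360; multiply by 6! = 720 to get 177/64.

177/64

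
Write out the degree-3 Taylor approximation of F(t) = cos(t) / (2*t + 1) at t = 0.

-7*t^3 + 7*t^2/2 - 2*t + 1

Expand 1/(denominator) as a geometric series and multiply by the numerator's series.
F(0) = 1
F′(0) = -2
F′′(0) = 7
F′′′(0) = -42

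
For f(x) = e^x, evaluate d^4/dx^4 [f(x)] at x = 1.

From the series, [(x - 1)^4] f = e/24; multiply by 4! = 24 to get e.

e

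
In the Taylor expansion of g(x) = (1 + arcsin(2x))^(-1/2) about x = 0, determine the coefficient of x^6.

Plug the Maclaurin series of the inner function into that of the outer and collect terms.
g(0) = 1
g′(0) = -1
g′′(0) = 3
g′′′(0) = -19
g^(4)(0) = 153
g^(5)(0) = -1689
g^(6)(0) = 21867
Then c_k = g^(k)(0)/k! gives each Taylor coefficient.

7289/240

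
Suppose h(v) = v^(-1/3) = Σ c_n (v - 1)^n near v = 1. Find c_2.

[(v - 1)^0] = 1;  [(v - 1)^1] = -1/3;  [(v - 1)^2] = 2/9.

2/9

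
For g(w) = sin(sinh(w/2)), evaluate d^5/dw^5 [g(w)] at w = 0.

-1/4

Let u equal the inner series; expand the outer function in u and truncate.
From the series, [w^5] g = -1/480; multiply by 5! = 120 to get -1/4.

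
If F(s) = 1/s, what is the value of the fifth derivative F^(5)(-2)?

The coefficient of (s + 2)^5 in the expansion is -1/64, so F^(5)(-2) = 5! * (-1/64) = -15/8.

-15/8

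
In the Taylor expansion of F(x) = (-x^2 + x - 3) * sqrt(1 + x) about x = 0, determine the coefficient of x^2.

Multiply each power in the prefactor through the base expansion.
So c_2 = F′′(0)/2! = -1/8.

-1/8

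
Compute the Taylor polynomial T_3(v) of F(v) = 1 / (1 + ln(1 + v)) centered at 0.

Write 1/(1+u) = 1 - u + u^2 - u^3 + ... and substitute the series for u.
[v^0] = 1;  [v^1] = -1;  [v^2] = 3/2;  [v^3] = -7/3.

-7*v^3/3 + 3*v^2/2 - v + 1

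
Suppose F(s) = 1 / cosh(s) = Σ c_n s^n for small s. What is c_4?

5/24

Divide the numerator series by the denominator series (power-series long division).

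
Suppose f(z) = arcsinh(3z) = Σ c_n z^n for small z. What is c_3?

Apply the Taylor formula c_k = f^(k)(a)/k!.
So c_3 = f′′′(0)/3! = -9/2.

-9/2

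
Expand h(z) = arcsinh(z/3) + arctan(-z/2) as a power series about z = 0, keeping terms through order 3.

Add the two expansions coefficient-wise.
h(0) = 0
h′(0) = -1/6
h′′(0) = 0
h′′′(0) = 23/108
Dividing each by k! gives the coefficients c_0, ..., c_3.

23*z^3/648 - z/6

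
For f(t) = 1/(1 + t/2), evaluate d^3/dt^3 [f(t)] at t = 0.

Compute the successive derivatives at the expansion point and divide by k!.
The coefficient of t^3 in the expansion is -1/8, so f′′′(0) = 3! * (-1/8) = -3/4.

-3/4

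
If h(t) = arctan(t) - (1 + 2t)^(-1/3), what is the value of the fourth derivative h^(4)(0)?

-4480/81

Expand each term separately and add.
The coefficient of t^4 in the expansion is -560/243, so h^(4)(0) = 4! * (-560/243) = -4480/81.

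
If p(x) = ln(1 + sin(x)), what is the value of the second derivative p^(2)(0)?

-1

Let u equal the inner series; expand the outer function in u and truncate.
The coefficient of x^2 in the expansion is -1/2, so p′′(0) = 2! * (-1/2) = -1.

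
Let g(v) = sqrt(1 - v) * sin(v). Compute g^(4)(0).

Write out both Maclaurin series and multiply, keeping only the needed powers.
The coefficient of v^4 in the expansion is 1/48, so g^(4)(0) = 4! * (1/48) = 1/2.

1/2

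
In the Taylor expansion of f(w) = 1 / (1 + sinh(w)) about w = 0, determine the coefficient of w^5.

Write 1/(1+u) = 1 - u + u^2 - u^3 + ... and substitute the series for u.
[w^0] = 1;  [w^1] = -1;  [w^2] = 1;  [w^3] = -7/6;  [w^4] = 4/3;  [w^5] = -181/120.
So c_5 = f^(5)(0)/5! = -181/120.

-181/120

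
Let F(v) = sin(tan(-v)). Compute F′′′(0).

-1

Substitute the inner expansion into the outer series and collect powers.
The coefficient of v^3 in the expansion is -1/6, so F′′′(0) = 3! * (-1/6) = -1.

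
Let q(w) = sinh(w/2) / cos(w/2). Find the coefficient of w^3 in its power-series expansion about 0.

Write the quotient as an unknown series and match coefficients against numerator = denominator · series.
[w^0] = 0;  [w^1] = 1/2;  [w^2] = 0;  [w^3] = 1/12.
So c_3 = q′′′(0)/3! = 1/12.

1/12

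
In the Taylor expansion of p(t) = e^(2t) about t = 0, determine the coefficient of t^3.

4/3

c_3 = p′′′(0)/3! = 4/3.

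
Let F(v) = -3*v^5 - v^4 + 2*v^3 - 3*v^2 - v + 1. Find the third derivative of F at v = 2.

-756

The coefficient of (v - 2)^3 in the expansion is -126, so F′′′(2) = 3! * (-126) = -756.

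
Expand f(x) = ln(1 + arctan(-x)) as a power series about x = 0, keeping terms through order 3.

-x^2/2 - x

Substitute the inner expansion into the outer series and collect powers.
f(0) = 0
f′(0) = -1
f′′(0) = -1
f′′′(0) = 0
Dividing each by k! gives the coefficients c_0, ..., c_3.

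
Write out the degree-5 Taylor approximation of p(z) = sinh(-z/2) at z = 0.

[z^0] = 0;  [z^1] = -1/2;  [z^2] = 0;  [z^3] = -1/48;  [z^4] = 0;  [z^5] = -1/3840.

-z^5/3840 - z^3/48 - z/2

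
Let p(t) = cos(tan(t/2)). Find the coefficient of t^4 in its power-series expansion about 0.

Plug the Maclaurin series of the inner function into that of the outer and collect terms.

-7/384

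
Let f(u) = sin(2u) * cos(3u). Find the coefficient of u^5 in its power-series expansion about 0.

Take the Cauchy product of the two expansions.
f(0) = 0
f′(0) = 2
f′′(0) = 0
f′′′(0) = -62
f^(4)(0) = 0
f^(5)(0) = 1562

781/60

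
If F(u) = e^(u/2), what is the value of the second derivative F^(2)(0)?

1/4

The coefficient of u^2 in the expansion is 1/8, so F′′(0) = 2! * (1/8) = 1/4.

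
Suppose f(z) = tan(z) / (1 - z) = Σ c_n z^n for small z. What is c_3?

4/3

Multiply the two series term by term and collect like powers.
So c_3 = f′′′(0)/3! = 4/3.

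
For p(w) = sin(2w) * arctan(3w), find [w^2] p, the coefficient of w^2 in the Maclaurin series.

6

Take the Cauchy product of the two expansions.
So c_2 = p′′(0)/2! = 6.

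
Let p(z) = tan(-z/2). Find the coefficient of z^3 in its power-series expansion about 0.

-1/24

p(0) = 0
p′(0) = -1/2
p′′(0) = 0
p′′′(0) = -1/4
Then c_k = p^(k)(0)/k! gives each Taylor coefficient.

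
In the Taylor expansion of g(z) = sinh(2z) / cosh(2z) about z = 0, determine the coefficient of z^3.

-8/3

Divide the numerator series by the denominator series (power-series long division).
g(0) = 0
g′(0) = 2
g′′(0) = 0
g′′′(0) = -16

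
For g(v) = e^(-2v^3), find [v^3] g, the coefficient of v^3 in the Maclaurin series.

-2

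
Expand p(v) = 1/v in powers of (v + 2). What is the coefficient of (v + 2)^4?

[(v + 2)^0] = -1/2;  [(v + 2)^1] = -1/4;  [(v + 2)^2] = -1/8;  [(v + 2)^3] = -1/16;  [(v + 2)^4] = -1/32.

-1/32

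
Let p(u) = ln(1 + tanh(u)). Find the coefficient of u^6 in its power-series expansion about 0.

Plug the Maclaurin series of the inner function into that of the outer and collect terms.
[u^0] = 0;  [u^1] = 1;  [u^2] = -1/2;  [u^3] = 0;  [u^4] = 1/12;  [u^5] = 0;  [u^6] = -1/45.
So c_6 = p^(6)(0)/6! = -1/45.

-1/45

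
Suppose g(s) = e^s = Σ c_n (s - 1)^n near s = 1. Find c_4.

g(1) = e
g′(1) = e
g′′(1) = e
g′′′(1) = e
g^(4)(1) = e
So c_4 = g^(4)(1)/4! = e/24.

e/24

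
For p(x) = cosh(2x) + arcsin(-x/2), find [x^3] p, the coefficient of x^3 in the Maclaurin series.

-1/48

Expand each term separately and add.
p(0) = 1
p′(0) = -1/2
p′′(0) = 4
p′′′(0) = -1/8
So c_3 = p′′′(0)/3! = -1/48.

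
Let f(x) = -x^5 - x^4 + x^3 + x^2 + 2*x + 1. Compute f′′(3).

-628

From the series, [(x - 3)^2] f = -314; multiply by 2! = 2 to get -628.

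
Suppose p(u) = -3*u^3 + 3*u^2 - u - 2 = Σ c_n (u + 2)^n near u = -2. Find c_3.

-3

Use the known series and substitute for the argument.
[(u + 2)^0] = 36;  [(u + 2)^1] = -49;  [(u + 2)^2] = 21;  [(u + 2)^3] = -3.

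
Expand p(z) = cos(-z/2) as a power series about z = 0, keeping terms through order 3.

1 - z^2/8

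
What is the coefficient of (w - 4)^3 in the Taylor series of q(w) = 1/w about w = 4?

Use the known series and substitute for the argument.
q(4) = 1/4
q′(4) = -1/16
q′′(4) = 1/32
q′′′(4) = -3/128

-1/256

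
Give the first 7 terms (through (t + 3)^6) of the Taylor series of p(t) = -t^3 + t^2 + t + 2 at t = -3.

Use the known series and substitute for the argument.
[(t + 3)^0] = 35;  [(t + 3)^1] = -32;  [(t + 3)^2] = 10;  [(t + 3)^3] = -1;  [(t + 3)^4] = 0;  [(t + 3)^5] = 0;  [(t + 3)^6] = 0.

-(t + 3)^3 + 10*(t + 3)^2 - 32*(t + 3) + 35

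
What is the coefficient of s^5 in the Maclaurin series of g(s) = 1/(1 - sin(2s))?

Plug the Maclaurin series of the inner function into that of the outer and collect terms.
g(0) = 1
g′(0) = 2
g′′(0) = 8
g′′′(0) = 40
g^(4)(0) = 256
g^(5)(0) = 1952
So c_5 = g^(5)(0)/5! = 244/15.

244/15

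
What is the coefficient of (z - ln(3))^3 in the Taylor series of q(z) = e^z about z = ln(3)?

q(ln(3)) = 3
q′(ln(3)) = 3
q′′(ln(3)) = 3
q′′′(ln(3)) = 3
So c_3 = q′′′(ln(3))/3! = 1/2.

1/2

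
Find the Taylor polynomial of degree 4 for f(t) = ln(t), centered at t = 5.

-(t - 5)^4/2500 + (t - 5)^3/375 - (t - 5)^2/50 + (t - 5)/5 + ln(5)

Apply the Taylor formula c_k = f^(k)(a)/k!.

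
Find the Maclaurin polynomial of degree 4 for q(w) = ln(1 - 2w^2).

Use the known series and substitute for the argument.
q(0) = 0
q′(0) = 0
q′′(0) = -4
q′′′(0) = 0
q^(4)(0) = -48
Then c_k = q^(k)(0)/k! gives each Taylor coefficient.

-2*w^4 - 2*w^2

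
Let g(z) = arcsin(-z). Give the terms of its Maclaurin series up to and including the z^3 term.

-z^3/6 - z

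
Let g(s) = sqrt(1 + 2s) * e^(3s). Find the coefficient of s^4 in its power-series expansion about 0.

13/2

Take the Cauchy product of the two expansions.
g(0) = 1
g′(0) = 4
g′′(0) = 14
g′′′(0) = 48
g^(4)(0) = 156
So c_4 = g^(4)(0)/4! = 13/2.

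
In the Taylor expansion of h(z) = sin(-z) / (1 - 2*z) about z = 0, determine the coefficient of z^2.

-2

Use 1/(1 - r) = Σ r^k on the denominator, then take the Cauchy product.
So c_2 = h′′(0)/2! = -2.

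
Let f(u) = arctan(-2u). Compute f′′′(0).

16

The coefficient of u^3 in the expansion is 8/3, so f′′′(0) = 3! * (8/3) = 16.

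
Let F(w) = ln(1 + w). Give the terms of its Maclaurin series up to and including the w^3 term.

w^3/3 - w^2/2 + w

F(0) = 0
F′(0) = 1
F′′(0) = -1
F′′′(0) = 2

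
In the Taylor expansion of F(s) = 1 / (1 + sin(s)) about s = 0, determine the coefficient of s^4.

2/3

Use the geometric series for the reciprocal, then substitute.
[s^0] = 1;  [s^1] = -1;  [s^2] = 1;  [s^3] = -5/6;  [s^4] = 2/3.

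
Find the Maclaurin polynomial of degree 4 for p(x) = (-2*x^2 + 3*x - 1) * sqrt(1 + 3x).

1341*x^4/128 - 129*x^3/16 + 29*x^2/8 + 3*x/2 - 1

Distribute the polynomial across the series and collect like powers.
p(0) = -1
p′(0) = 3/2
p′′(0) = 29/4
p′′′(0) = -387/8
p^(4)(0) = 4023/16
Then c_k = p^(k)(0)/k! gives each Taylor coefficient.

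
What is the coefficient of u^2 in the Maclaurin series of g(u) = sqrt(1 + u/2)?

Use the known series and substitute for the argument.

-1/32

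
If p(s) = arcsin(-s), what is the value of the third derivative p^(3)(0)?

-1

Compute the successive derivatives at the expansion point and divide by k!.
From the series, [s^3] p = -1/6; multiply by 3! = 6 to get -1.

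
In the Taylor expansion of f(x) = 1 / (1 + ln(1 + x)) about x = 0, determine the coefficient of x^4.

Expand as Σ (-1)^k u^k with u equal to the inner function's series.
f(0) = 1
f′(0) = -1
f′′(0) = 3
f′′′(0) = -14
f^(4)(0) = 88
The Taylor polynomial is Σ f^(k)(0)/k! · x^k.

11/3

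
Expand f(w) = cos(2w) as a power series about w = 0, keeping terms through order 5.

2*w^4/3 - 2*w^2 + 1

Compute the successive derivatives at the expansion point and divide by k!.
f(0) = 1
f′(0) = 0
f′′(0) = -4
f′′′(0) = 0
f^(4)(0) = 16
f^(5)(0) = 0
Dividing each by k! gives the coefficients c_0, ..., c_5.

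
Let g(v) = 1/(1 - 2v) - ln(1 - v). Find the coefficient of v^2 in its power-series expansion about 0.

9/2

Expand each term separately and add.
g(0) = 1
g′(0) = 3
g′′(0) = 9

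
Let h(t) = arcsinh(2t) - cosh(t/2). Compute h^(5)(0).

288

Combine the two series term by term.
The coefficient of t^5 in the expansion is 12/5, so h^(5)(0) = 5! * (12/5) = 288.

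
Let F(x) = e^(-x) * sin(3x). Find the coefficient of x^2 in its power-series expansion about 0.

-3

Write out both Maclaurin series and multiply, keeping only the needed powers.
[x^0] = 0;  [x^1] = 3;  [x^2] = -3.
So c_2 = F′′(0)/2! = -3.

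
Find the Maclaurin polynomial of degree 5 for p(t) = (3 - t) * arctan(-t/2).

-3*t^5/160 - t^4/24 + t^3/8 + t^2/2 - 3*t/2

Distribute the polynomial across the series and collect like powers.
p(0) = 0
p′(0) = -3/2
p′′(0) = 1
p′′′(0) = 3/4
p^(4)(0) = -1
p^(5)(0) = -9/4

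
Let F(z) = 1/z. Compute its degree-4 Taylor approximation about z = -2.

F(-2) = -1/2
F′(-2) = -1/4
F′′(-2) = -1/4
F′′′(-2) = -3/8
F^(4)(-2) = -3/4

-(z + 2)^4/32 - (z + 2)^3/16 - (z + 2)^2/8 - (z + 2)/4 - 1/2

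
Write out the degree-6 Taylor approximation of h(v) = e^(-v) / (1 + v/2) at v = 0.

Write out both Maclaurin series and multiply, keeping only the needed powers.
[v^0] = 1;  [v^1] = -3/2;  [v^2] = 5/4;  [v^3] = -19/24;  [v^4] = 7/16;  [v^5] = -109/480;  [v^6] = 331/2880.

331*v^6/2880 - 109*v^5/480 + 7*v^4/16 - 19*v^3/24 + 5*v^2/4 - 3*v/2 + 1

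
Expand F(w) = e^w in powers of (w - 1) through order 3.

F(1) = e
F′(1) = e
F′′(1) = e
F′′′(1) = e
The Taylor polynomial is Σ F^(k)(1)/k! · (w - 1)^k.

e*(w - 1)^3/6 + e*(w - 1)^2/2 + e*(w - 1) + e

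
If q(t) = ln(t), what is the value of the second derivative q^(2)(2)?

-1/4

From the series, [(t - 2)^2] q = -1/8; multiply by 2! = 2 to get -1/4.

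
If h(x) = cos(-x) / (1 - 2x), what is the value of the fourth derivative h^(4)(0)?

Expand each factor separately, then convolve coefficients.
The coefficient of x^4 in the expansion is 337/24, so h^(4)(0) = 4! * (337/24) = 337.

337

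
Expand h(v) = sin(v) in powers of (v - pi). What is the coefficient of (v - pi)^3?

h(pi) = 0
h′(pi) = -1
h′′(pi) = 0
h′′′(pi) = 1
So c_3 = h′′′(pi)/3! = 1/6.

1/6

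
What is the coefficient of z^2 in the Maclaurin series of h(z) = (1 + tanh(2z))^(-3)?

24

Compose series: expand the inner function first, then feed it into the outer expansion.
h(0) = 1
h′(0) = -6
h′′(0) = 48
So c_2 = h′′(0)/2! = 24.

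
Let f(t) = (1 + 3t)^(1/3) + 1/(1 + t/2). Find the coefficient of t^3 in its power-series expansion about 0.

Combine the two series term by term.
[t^0] = 2;  [t^1] = 1/2;  [t^2] = -3/4;  [t^3] = 37/24.
So c_3 = f′′′(0)/3! = 37/24.

37/24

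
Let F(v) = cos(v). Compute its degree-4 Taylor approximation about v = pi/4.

sqrt(2)*(v - pi/4)^4/48 + sqrt(2)*(v - pi/4)^3/12 - sqrt(2)*(v - pi/4)^2/4 - sqrt(2)*(v - pi/4)/2 + sqrt(2)/2

F(pi/4) = sqrt(2)/2
F′(pi/4) = -sqrt(2)/2
F′′(pi/4) = -sqrt(2)/2
F′′′(pi/4) = sqrt(2)/2
F^(4)(pi/4) = sqrt(2)/2
Dividing each by k! gives the coefficients c_0, ..., c_4.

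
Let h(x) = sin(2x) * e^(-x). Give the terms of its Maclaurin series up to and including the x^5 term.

-19*x^5/60 + x^4 - x^3/3 - 2*x^2 + 2*x

Multiply the two series term by term and collect like powers.
[x^0] = 0;  [x^1] = 2;  [x^2] = -2;  [x^3] = -1/3;  [x^4] = 1;  [x^5] = -19/60.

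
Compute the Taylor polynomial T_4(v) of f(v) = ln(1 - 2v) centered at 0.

Apply the Taylor formula c_k = f^(k)(a)/k!.
[v^0] = 0;  [v^1] = -2;  [v^2] = -2;  [v^3] = -8/3;  [v^4] = -4.

-4*v^4 - 8*v^3/3 - 2*v^2 - 2*v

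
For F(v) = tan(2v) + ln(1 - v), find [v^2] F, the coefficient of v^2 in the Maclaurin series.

-1/2

Expand each term separately and add.
F(0) = 0
F′(0) = 1
F′′(0) = -1
The Taylor polynomial is Σ F^(k)(0)/k! · v^k.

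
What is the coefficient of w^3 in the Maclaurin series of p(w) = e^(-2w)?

[w^0] = 1;  [w^1] = -2;  [w^2] = 2;  [w^3] = -4/3.

-4/3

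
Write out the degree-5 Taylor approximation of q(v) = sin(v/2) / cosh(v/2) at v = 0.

3*v^5/320 - v^3/12 + v/2

Invert the denominator's series and multiply.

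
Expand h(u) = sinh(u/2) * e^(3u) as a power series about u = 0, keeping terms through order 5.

6841*u^5/3840 + 37*u^4/16 + 109*u^3/48 + 3*u^2/2 + u/2

Take the Cauchy product of the two expansions.
[u^0] = 0;  [u^1] = 1/2;  [u^2] = 3/2;  [u^3] = 109/48;  [u^4] = 37/16;  [u^5] = 6841/3840.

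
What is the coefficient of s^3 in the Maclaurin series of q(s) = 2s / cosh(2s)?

-4

Divide the numerator series by the denominator series (power-series long division).
q(0) = 0
q′(0) = 2
q′′(0) = 0
q′′′(0) = -24
Dividing each by k! gives the coefficients c_0, ..., c_3.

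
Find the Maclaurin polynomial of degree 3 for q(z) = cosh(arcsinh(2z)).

Compose series: expand the inner function first, then feed it into the outer expansion.
[z^0] = 1;  [z^1] = 0;  [z^2] = 2;  [z^3] = 0.

2*z^2 + 1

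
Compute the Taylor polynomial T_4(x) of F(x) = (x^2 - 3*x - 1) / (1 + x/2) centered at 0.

9*x^4/16 - 9*x^3/8 + 9*x^2/4 - 5*x/2 - 1

Multiply each power in the prefactor through the base expansion.
[x^0] = -1;  [x^1] = -5/2;  [x^2] = 9/4;  [x^3] = -9/8;  [x^4] = 9/16.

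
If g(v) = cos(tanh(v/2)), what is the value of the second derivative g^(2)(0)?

Let u equal the inner series; expand the outer function in u and truncate.
The coefficient of v^2 in the expansion is -1/8, so g′′(0) = 2! * (-1/8) = -1/4.

-1/4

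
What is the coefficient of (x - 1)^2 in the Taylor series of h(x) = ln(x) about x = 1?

-1/2

h(1) = 0
h′(1) = 1
h′′(1) = -1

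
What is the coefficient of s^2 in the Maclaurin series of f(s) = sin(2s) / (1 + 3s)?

Take the Cauchy product of the two expansions.
[s^0] = 0;  [s^1] = 2;  [s^2] = -6.
So c_2 = f′′(0)/2! = -6.

-6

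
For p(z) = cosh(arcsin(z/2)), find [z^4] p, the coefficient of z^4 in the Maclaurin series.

Let u equal the inner series; expand the outer function in u and truncate.
So c_4 = p^(4)(0)/4! = 5/384.

5/384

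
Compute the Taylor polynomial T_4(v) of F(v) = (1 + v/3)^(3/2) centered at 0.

v^4/3456 - v^3/432 + v^2/24 + v/2 + 1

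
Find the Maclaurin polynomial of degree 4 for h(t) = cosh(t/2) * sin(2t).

Expand each factor separately, then convolve coefficients.
[t^0] = 0;  [t^1] = 2;  [t^2] = 0;  [t^3] = -13/12;  [t^4] = 0.

-13*t^3/12 + 2*t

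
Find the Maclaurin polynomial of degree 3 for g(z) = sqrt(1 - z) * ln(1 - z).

Expand each factor separately, then convolve coefficients.
g(0) = 0
g′(0) = -1
g′′(0) = 0
g′′′(0) = 1/4

z^3/24 - z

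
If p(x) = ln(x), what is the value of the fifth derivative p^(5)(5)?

24/3125

From the series, [(x - 5)^5] p = 1/15625; multiply by 5! = 120 to get 24/3125.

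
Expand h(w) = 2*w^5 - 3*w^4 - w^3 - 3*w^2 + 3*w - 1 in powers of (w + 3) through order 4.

h(-3) = -739
h′(-3) = 1128
h′′(-3) = -1392
h′′′(-3) = 1290
h^(4)(-3) = -792

-33*(w + 3)^4 + 215*(w + 3)^3 - 696*(w + 3)^2 + 1128*(w + 3) - 739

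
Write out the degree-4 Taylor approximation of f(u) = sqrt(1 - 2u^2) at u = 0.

f(0) = 1
f′(0) = 0
f′′(0) = -2
f′′′(0) = 0
f^(4)(0) = -12

-u^4/2 - u^2 + 1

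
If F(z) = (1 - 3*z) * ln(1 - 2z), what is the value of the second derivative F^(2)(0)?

Multiply each power in the prefactor through the base expansion.
From the series, [z^2] F = 4; multiply by 2! = 2 to get 8.

8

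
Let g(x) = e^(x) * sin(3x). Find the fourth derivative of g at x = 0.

Take the Cauchy product of the two expansions.
The coefficient of x^4 in the expansion is -4, so g^(4)(0) = 4! * (-4) = -96.

-96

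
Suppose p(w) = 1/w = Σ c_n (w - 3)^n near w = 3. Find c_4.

1/243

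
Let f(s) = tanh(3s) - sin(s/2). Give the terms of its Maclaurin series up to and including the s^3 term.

-431*s^3/48 + 5*s/2

Expand each term separately and add.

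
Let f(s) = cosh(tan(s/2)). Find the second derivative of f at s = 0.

1/4

Let u equal the inner series; expand the outer function in u and truncate.
From the series, [s^2] f = 1/8; multiply by 2! = 2 to get 1/4.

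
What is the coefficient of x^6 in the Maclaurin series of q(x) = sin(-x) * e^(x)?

Take the Cauchy product of the two expansions.
q(0) = 0
q′(0) = -1
q′′(0) = -2
q′′′(0) = -2
q^(4)(0) = 0
q^(5)(0) = 4
q^(6)(0) = 8

1/90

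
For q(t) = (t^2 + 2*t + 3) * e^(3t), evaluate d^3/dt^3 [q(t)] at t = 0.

153

Distribute the polynomial across the series and collect like powers.
From the series, [t^3] q = 51/2; multiply by 3! = 6 to get 153.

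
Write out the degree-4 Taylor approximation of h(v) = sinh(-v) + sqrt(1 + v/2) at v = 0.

Add the two expansions coefficient-wise.

-5*v^4/2048 - 61*v^3/384 - v^2/32 - 3*v/4 + 1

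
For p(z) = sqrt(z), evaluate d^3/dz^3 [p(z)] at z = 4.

Differentiate repeatedly and evaluate at the center.
The coefficient of (z - 4)^3 in the expansion is 1/512, so p′′′(4) = 3! * (1/512) = 3/256.

3/256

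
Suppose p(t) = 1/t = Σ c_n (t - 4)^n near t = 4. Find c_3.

-1/256

Compute the successive derivatives at the expansion point and divide by k!.
p(4) = 1/4
p′(4) = -1/16
p′′(4) = 1/32
p′′′(4) = -3/128
So c_3 = p′′′(4)/3! = -1/256.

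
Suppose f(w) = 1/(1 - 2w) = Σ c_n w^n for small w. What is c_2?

4

Use the known series and substitute for the argument.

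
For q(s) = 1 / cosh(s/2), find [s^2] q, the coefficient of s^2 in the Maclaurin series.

-1/8

Invert the denominator's series and multiply.
[s^0] = 1;  [s^1] = 0;  [s^2] = -1/8.
So c_2 = q′′(0)/2! = -1/8.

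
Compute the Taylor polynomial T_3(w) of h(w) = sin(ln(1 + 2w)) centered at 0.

4*w^3/3 - 2*w^2 + 2*w

Compose series: expand the inner function first, then feed it into the outer expansion.
h(0) = 0
h′(0) = 2
h′′(0) = -4
h′′′(0) = 8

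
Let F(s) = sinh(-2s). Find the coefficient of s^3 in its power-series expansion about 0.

[s^0] = 0;  [s^1] = -2;  [s^2] = 0;  [s^3] = -4/3.

-4/3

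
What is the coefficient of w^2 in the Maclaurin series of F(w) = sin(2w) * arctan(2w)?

4

Write out both Maclaurin series and multiply, keeping only the needed powers.
F(0) = 0
F′(0) = 0
F′′(0) = 8
So c_2 = F′′(0)/2! = 4.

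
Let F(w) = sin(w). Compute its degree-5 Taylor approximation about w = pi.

Differentiate repeatedly and evaluate at the center.
F(pi) = 0
F′(pi) = -1
F′′(pi) = 0
F′′′(pi) = 1
F^(4)(pi) = 0
F^(5)(pi) = -1
Then c_k = F^(k)(pi)/k! gives each Taylor coefficient.

-(w - pi)^5/120 + (w - pi)^3/6 - (w - pi)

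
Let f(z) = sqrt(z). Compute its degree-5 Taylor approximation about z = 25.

7*(z - 25)^5/500000000 - (z - 25)^4/2000000 + (z - 25)^3/50000 - (z - 25)^2/1000 + (z - 25)/10 + 5

f(25) = 5
f′(25) = 1/10
f′′(25) = -1/500
f′′′(25) = 3/25000
f^(4)(25) = -3/250000
f^(5)(25) = 21/12500000
The Taylor polynomial is Σ f^(k)(25)/k! · (z - 25)^k.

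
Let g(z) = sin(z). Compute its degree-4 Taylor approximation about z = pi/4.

sqrt(2)*(z - pi/4)^4/48 - sqrt(2)*(z - pi/4)^3/12 - sqrt(2)*(z - pi/4)^2/4 + sqrt(2)*(z - pi/4)/2 + sqrt(2)/2

Compute the successive derivatives at the expansion point and divide by k!.
g(pi/4) = sqrt(2)/2
g′(pi/4) = sqrt(2)/2
g′′(pi/4) = -sqrt(2)/2
g′′′(pi/4) = -sqrt(2)/2
g^(4)(pi/4) = sqrt(2)/2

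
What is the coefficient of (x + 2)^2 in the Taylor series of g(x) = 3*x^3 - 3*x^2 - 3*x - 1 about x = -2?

-21

Compute the successive derivatives at the expansion point and divide by k!.
[(x + 2)^0] = -31;  [(x + 2)^1] = 45;  [(x + 2)^2] = -21.
So c_2 = g′′(-2)/2! = -21.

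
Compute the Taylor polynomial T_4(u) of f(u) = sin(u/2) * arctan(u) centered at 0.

-3*u^4/16 + u^2/2

Multiply the two series term by term and collect like powers.
f(0) = 0
f′(0) = 0
f′′(0) = 1
f′′′(0) = 0
f^(4)(0) = -9/2
Dividing each by k! gives the coefficients c_0, ..., c_4.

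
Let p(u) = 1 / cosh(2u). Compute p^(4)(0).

Write the quotient as an unknown series and match coefficients against numerator = denominator · series.
The coefficient of u^4 in the expansion is 10/3, so p^(4)(0) = 4! * (10/3) = 80.

80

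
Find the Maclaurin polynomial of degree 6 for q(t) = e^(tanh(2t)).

388*t^6/45 - 4*t^5/5 - 14*t^4/3 - 4*t^3/3 + 2*t^2 + 2*t + 1

Plug the Maclaurin series of the inner function into that of the outer and collect terms.
q(0) = 1
q′(0) = 2
q′′(0) = 4
q′′′(0) = -8
q^(4)(0) = -112
q^(5)(0) = -96
q^(6)(0) = 6208
Dividing each by k! gives the coefficients c_0, ..., c_6.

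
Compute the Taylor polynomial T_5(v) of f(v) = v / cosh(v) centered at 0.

Divide the numerator series by the denominator series (power-series long division).
f(0) = 0
f′(0) = 1
f′′(0) = 0
f′′′(0) = -3
f^(4)(0) = 0
f^(5)(0) = 25
Dividing each by k! gives the coefficients c_0, ..., c_5.

5*v^5/24 - v^3/2 + v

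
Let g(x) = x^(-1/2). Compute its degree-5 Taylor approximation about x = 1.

-63*(x - 1)^5/256 + 35*(x - 1)^4/128 - 5*(x - 1)^3/16 + 3*(x - 1)^2/8 - (x - 1)/2 + 1

Use the known series and substitute for the argument.
g(1) = 1
g′(1) = -1/2
g′′(1) = 3/4
g′′′(1) = -15/8
g^(4)(1) = 105/16
g^(5)(1) = -945/32
Dividing each by k! gives the coefficients c_0, ..., c_5.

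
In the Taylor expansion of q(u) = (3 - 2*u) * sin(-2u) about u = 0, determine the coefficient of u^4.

Distribute the polynomial across the series and collect like powers.
q(0) = 0
q′(0) = -6
q′′(0) = 8
q′′′(0) = 24
q^(4)(0) = -64
The Taylor polynomial is Σ q^(k)(0)/k! · u^k.

-8/3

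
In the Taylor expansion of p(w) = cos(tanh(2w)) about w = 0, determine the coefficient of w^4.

Compose series: expand the inner function first, then feed it into the outer expansion.
p(0) = 1
p′(0) = 0
p′′(0) = -4
p′′′(0) = 0
p^(4)(0) = 144
So c_4 = p^(4)(0)/4! = 6.

6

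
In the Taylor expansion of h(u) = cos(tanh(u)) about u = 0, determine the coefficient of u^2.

Let u equal the inner series; expand the outer function in u and truncate.
h(0) = 1
h′(0) = 0
h′′(0) = -1

-1/2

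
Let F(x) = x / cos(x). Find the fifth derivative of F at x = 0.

25

Write the quotient as an unknown series and match coefficients against numerator = denominator · series.
The coefficient of x^5 in the expansion is 5/24, so F^(5)(0) = 5! * (5/24) = 25.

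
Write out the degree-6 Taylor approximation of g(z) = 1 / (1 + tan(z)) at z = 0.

122*z^6/45 - 32*z^5/15 + 5*z^4/3 - 4*z^3/3 + z^2 - z + 1

Expand as Σ (-1)^k u^k with u equal to the inner function's series.
g(0) = 1
g′(0) = -1
g′′(0) = 2
g′′′(0) = -8
g^(4)(0) = 40
g^(5)(0) = -256
g^(6)(0) = 1952
The Taylor polynomial is Σ g^(k)(0)/k! · z^k.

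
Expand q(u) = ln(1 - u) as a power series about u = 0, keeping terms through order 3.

-u^3/3 - u^2/2 - u

q(0) = 0
q′(0) = -1
q′′(0) = -1
q′′′(0) = -2
Dividing each by k! gives the coefficients c_0, ..., c_3.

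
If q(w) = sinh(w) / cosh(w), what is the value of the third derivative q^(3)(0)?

-2

Invert the denominator's series and multiply.
From the series, [w^3] q = -1/3; multiply by 3! = 6 to get -2.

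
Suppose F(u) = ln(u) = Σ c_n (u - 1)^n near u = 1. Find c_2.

c_2 = F′′(1)/2! = -1/2.

-1/2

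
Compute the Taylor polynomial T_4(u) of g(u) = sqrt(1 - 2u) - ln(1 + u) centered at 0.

Expand each term separately and add.
g(0) = 1
g′(0) = -2
g′′(0) = 0
g′′′(0) = -5
g^(4)(0) = -9

-3*u^4/8 - 5*u^3/6 - 2*u + 1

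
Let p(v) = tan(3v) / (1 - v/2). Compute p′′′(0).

Take the Cauchy product of the two expansions.
The coefficient of v^3 in the expansion is 39/4, so p′′′(0) = 3! * (39/4) = 117/2.

117/2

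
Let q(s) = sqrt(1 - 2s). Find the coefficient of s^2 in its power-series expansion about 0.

-1/2

q(0) = 1
q′(0) = -1
q′′(0) = -1
The Taylor polynomial is Σ q^(k)(0)/k! · s^k.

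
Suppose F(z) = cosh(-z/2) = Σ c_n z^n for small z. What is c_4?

[z^0] = 1;  [z^1] = 0;  [z^2] = 1/8;  [z^3] = 0;  [z^4] = 1/384.
So c_4 = F^(4)(0)/4! = 1/384.

1/384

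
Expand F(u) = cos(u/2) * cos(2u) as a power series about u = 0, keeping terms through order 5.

Write out both Maclaurin series and multiply, keeping only the needed powers.
F(0) = 1
F′(0) = 0
F′′(0) = -17/4
F′′′(0) = 0
F^(4)(0) = 353/16
F^(5)(0) = 0

353*u^4/384 - 17*u^2/8 + 1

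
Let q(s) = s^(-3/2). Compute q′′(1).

15/4

Use the known series and substitute for the argument.
From the series, [(s - 1)^2] q = 15/8; multiply by 2! = 2 to get 15/4.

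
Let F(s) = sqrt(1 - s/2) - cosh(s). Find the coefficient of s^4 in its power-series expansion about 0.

Combine the two series term by term.
F(0) = 0
F′(0) = -1/4
F′′(0) = -17/16
F′′′(0) = -3/64
F^(4)(0) = -271/256

-271/6144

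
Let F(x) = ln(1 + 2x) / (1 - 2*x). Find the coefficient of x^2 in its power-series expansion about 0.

2

Expand 1/(denominator) as a geometric series and multiply by the numerator's series.
[x^0] = 0;  [x^1] = 2;  [x^2] = 2.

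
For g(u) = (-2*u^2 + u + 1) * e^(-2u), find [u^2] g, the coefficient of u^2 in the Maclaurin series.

-2

Shift and add copies of the series according to the polynomial's terms.
[u^0] = 1;  [u^1] = -1;  [u^2] = -2.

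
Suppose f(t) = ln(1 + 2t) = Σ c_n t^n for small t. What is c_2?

f(0) = 0
f′(0) = 2
f′′(0) = -4

-2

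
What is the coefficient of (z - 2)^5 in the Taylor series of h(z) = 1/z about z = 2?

[(z - 2)^0] = 1/2;  [(z - 2)^1] = -1/4;  [(z - 2)^2] = 1/8;  [(z - 2)^3] = -1/16;  [(z - 2)^4] = 1/32;  [(z - 2)^5] = -1/64.
So c_5 = h^(5)(2)/5! = -1/64.

-1/64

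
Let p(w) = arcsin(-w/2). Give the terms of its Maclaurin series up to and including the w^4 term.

-w^3/48 - w/2

Differentiate repeatedly and evaluate at the center.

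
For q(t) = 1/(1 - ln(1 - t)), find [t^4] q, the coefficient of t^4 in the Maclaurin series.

Let u equal the inner series; expand the outer function in u and truncate.
q(0) = 1
q′(0) = -1
q′′(0) = 1
q′′′(0) = -2
q^(4)(0) = 4

1/6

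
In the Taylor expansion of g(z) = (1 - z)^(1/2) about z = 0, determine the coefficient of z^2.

g(0) = 1
g′(0) = -1/2
g′′(0) = -1/4
So c_2 = g′′(0)/2! = -1/8.

-1/8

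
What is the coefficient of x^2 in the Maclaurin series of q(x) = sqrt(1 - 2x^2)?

-1

Apply the Taylor formula c_k = f^(k)(a)/k!.
[x^0] = 1;  [x^1] = 0;  [x^2] = -1.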